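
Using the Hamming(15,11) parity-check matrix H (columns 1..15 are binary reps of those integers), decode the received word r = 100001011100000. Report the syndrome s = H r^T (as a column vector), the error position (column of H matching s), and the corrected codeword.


s = (1, 1, 0, 0)^T, error position = 12, corrected codeword c = 100001011101000

Compute s = H r^T mod 2 one row at a time:
  s_1 = 1 + 1 + 1 + 0 + 0 + 0 + 0 + 0 = 3 ≡ 1 (mod 2).
  s_2 = 0 + 0 + 1 + 0 + 0 + 0 + 0 + 0 = 1 ≡ 1 (mod 2).
  s_3 = 0 + 0 + 1 + 0 + 1 + 0 + 0 + 0 = 2 ≡ 0 (mod 2).
  s_4 = 1 + 0 + 0 + 0 + 1 + 0 + 0 + 0 = 2 ≡ 0 (mod 2).
s = (1, 1, 0, 0)^T — this equals column 12 of H (binary 1100), so error is at position 12.
Correct: flip bit 12 of r = 100001011100000 to get c = 100001011101000.


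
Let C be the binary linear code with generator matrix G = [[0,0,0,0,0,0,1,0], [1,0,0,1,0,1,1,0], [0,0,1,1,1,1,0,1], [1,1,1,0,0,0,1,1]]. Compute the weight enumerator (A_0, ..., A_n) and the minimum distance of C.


Weight distribution: A_0 = 1, A_1 = 1, A_2 = 1, A_3 = 2, A_4 = 3, A_5 = 5, A_6 = 3. Minimum distance d = 1.

Enumerate all 2^4 = 16 messages m ∈ F_2^4.
For each, compute codeword c = mG in F_2^8, then tally its weight.
  m = 0000 → c = 00000000, weight = 0.
  m = 1000 → c = 00000010, weight = 1.
  m = 0100 → c = 10010110, weight = 4.
  m = 1100 → c = 10010100, weight = 3.
  m = 0010 → c = 00111101, weight = 5.
  m = 1010 → c = 00111111, weight = 6.
  m = 0110 → c = 10101011, weight = 5.
  m = 1110 → c = 10101001, weight = 4.
  m = 0001 → c = 11100011, weight = 5.
  m = 1001 → c = 11100001, weight = 4.
  m = 0101 → c = 01110101, weight = 5.
  m = 1101 → c = 01110111, weight = 6.
  m = 0011 → c = 11011110, weight = 6.
  m = 1011 → c = 11011100, weight = 5.
  m = 0111 → c = 01001000, weight = 2.
  m = 1111 → c = 01001010, weight = 3.
Tally weights:
  weight 0: 1 codewords.
  weight 1: 1 codewords.
  weight 2: 1 codewords.
  weight 3: 2 codewords.
  weight 4: 3 codewords.
  weight 5: 5 codewords.
  weight 6: 3 codewords.
Minimum distance d = smallest w > 0 with A_w > 0 = 1.
Sanity: Σ A_w = 16 = 2^4 = 16 ✓.


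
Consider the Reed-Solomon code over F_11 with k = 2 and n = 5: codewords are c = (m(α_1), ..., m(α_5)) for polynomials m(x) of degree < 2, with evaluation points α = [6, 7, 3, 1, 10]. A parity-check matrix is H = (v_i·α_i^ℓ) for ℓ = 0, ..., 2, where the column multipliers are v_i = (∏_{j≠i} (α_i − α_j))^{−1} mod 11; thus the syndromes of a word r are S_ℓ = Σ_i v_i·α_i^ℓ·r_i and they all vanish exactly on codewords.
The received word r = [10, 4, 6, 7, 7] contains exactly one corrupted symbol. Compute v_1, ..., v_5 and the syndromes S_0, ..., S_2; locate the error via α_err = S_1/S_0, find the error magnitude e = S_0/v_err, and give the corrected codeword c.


S = (4, 7, 4), error at position 5, error magnitude e = 10, c = [10, 4, 6, 7, 8].

Step 1: column multipliers v_i = (∏_{j≠i}(α_i − α_j))^{−1} mod 11.
  i = 1 (α = 6): (6−7)(6−3)(6−1)(6−10) = (−1)·3·5·(−4) = 60 ≡ 5, so v_1 = 5^{−1} = 9 (mod 11).
  i = 2 (α = 7): (7−6)(7−3)(7−1)(7−10) = 1·4·6·(−3) = −72 ≡ 5, so v_2 = 5^{−1} = 9 (mod 11).
  i = 3 (α = 3): (3−6)(3−7)(3−1)(3−10) = (−3)·(−4)·2·(−7) = −168 ≡ 8, so v_3 = 8^{−1} = 7 (mod 11).
  i = 4 (α = 1): (1−6)(1−7)(1−3)(1−10) = (−5)·(−6)·(−2)·(−9) = 540 ≡ 1, so v_4 = 1^{−1} = 1 (mod 11).
  i = 5 (α = 10): (10−6)(10−7)(10−3)(10−1) = 4·3·7·9 = 756 ≡ 8, so v_5 = 8^{−1} = 7 (mod 11).
  v = [9, 9, 7, 1, 7].
Step 2: syndromes of r = [10, 4, 6, 7, 7] (all sums mod 11).
  S_0 = Σ v_i r_i = 9·10 + 9·4 + 7·6 + 1·7 + 7·7 = 224 ≡ 4.
  S_1 = Σ v_i α_i r_i = 9·6·10 + 9·7·4 + 7·3·6 + 1·1·7 + 7·10·7 = 1415 ≡ 7.
  α_i^2 mod 11 = [3, 5, 9, 1, 1].
  S_2 = Σ v_i α_i^2 r_i = 9·3·10 + 9·5·4 + 7·9·6 + 1·1·7 + 7·1·7 = 884 ≡ 4.
  S = (4, 7, 4) ≠ 0, so r is not a codeword (an error is present).
Step 3: locate the error. For a single error e at position i, S_ℓ = v_i·e·α_i^ℓ, so α_err = S_1/S_0.
  S_0^{−1} = 4^{−1} = 3 (mod 11), so α_err = 7·3 = 21 ≡ 10 = α_5. Error position i = 5.
  Consistency check: S_2/S_1 = 4·8 = 32 ≡ 10 = α_err ✓ (single-error assumption holds).
Step 4: error magnitude e = S_0/v_5 = S_0·∏_{j≠5}(α_5 − α_j) = 4·8 = 32 ≡ 10 (mod 11).
Step 5: correct position 5: c_5 = r_5 − e = 7 − 10 ≡ 8 (mod 11). Hence c = [10, 4, 6, 7, 8].
  Check: interpolating c through the α_i gives m(x) = 2 + 5·x (degree < 2) with m(α_i) = c_i for every i, so c is indeed a codeword.


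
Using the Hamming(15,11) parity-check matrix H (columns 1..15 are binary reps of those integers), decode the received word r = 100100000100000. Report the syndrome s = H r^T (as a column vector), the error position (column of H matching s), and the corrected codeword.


s = (1, 1, 1, 1)^T, error position = 15, corrected codeword c = 100100000100001

Compute s = H r^T mod 2 one row at a time:
  s_1 = 0 + 0 + 1 + 0 + 0 + 0 + 0 + 0 = 1 ≡ 1 (mod 2).
  s_2 = 1 + 0 + 0 + 0 + 0 + 0 + 0 + 0 = 1 ≡ 1 (mod 2).
  s_3 = 0 + 0 + 0 + 0 + 1 + 0 + 0 + 0 = 1 ≡ 1 (mod 2).
  s_4 = 1 + 0 + 0 + 0 + 0 + 0 + 0 + 0 = 1 ≡ 1 (mod 2).
s = (1, 1, 1, 1)^T — this equals column 15 of H (binary 1111), so error is at position 15.
Correct: flip bit 15 of r = 100100000100000 to get c = 100100000100001.


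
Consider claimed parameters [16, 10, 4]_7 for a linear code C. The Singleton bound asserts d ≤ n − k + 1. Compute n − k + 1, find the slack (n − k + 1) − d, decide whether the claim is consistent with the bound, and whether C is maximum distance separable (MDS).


Singleton RHS = n − k + 1 = 7, slack = 3, bound satisfied, not MDS.

Singleton bound: d ≤ n − k + 1.
Here n = 16, k = 10, so n − k + 1 = 7.
Given d = 4, check d ≤ 7: YES.
Slack = (n − k + 1) − d = 3.
The code is NOT MDS (slack = 3 > 0).
Description: the claimed parameters are [16, 10, 4]_7; such a code would be non-MDS.


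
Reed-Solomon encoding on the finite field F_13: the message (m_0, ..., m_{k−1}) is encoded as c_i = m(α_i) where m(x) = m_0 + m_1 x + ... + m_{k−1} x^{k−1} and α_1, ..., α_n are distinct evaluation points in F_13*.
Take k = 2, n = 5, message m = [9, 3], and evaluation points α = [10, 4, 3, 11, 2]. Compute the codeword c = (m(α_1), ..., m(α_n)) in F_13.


c = [0, 8, 5, 3, 2]

Message polynomial: m(x) = 9 + 3·x (mod 13).
For each evaluation point α_i, compute m(α_i) mod 13:
  α_1 = 10: Horner steps 3 → 0, so m(10) = 0.
  α_2 = 4: Horner steps 3 → 8, so m(4) = 8.
  α_3 = 3: Horner steps 3 → 5, so m(3) = 5.
  α_4 = 11: Horner steps 3 → 3, so m(11) = 3.
  α_5 = 2: Horner steps 3 → 2, so m(2) = 2.
Codeword c = [0, 8, 5, 3, 2] ∈ F_13^5.


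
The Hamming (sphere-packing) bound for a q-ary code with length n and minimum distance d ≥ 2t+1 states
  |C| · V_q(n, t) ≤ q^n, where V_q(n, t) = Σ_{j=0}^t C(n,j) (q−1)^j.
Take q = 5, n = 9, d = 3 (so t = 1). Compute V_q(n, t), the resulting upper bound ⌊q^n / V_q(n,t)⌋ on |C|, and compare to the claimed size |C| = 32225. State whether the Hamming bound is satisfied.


V_q(n, t) = 37, q^n = 1953125, Hamming bound = 52787, |C| = 32225 ≤ bound (satisfied).

Step 1: Compute V_q(n, t) = Σ_{j=0}^1 C(n, j) (q−1)^j.
  j = 0: C(9,0)·(4)^0 = 1·1 = 1.
  j = 1: C(9,1)·(4)^1 = 9·4 = 36.
  V_q(n, t) = 1 + 36 = 37.
Step 2: q^n = 5^9 = 1953125.
Step 3: Hamming bound ⌊q^n / V_q(n,t)⌋ = ⌊1953125/37⌋ = 52787.
Step 4: Compare |C| = 32225 to 52787: satisfied.
The claimed |C| lies below the Hamming bound.


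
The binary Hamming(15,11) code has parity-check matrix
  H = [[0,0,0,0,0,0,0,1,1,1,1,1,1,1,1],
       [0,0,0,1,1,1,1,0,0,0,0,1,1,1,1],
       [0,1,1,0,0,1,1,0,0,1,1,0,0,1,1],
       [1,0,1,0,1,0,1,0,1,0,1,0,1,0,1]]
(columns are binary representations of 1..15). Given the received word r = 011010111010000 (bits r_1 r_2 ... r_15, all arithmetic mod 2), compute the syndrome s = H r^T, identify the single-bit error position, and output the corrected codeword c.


s = (1, 0, 0, 1)^T, error position = 9, corrected codeword c = 011010110010000

Compute s = H r^T mod 2 one row at a time:
  s_1 = 1 + 1 + 0 + 1 + 0 + 0 + 0 + 0 = 3 ≡ 1 (mod 2).
  s_2 = 0 + 1 + 0 + 1 + 0 + 0 + 0 + 0 = 2 ≡ 0 (mod 2).
  s_3 = 1 + 1 + 0 + 1 + 0 + 1 + 0 + 0 = 4 ≡ 0 (mod 2).
  s_4 = 0 + 1 + 1 + 1 + 1 + 1 + 0 + 0 = 5 ≡ 1 (mod 2).
s = (1, 0, 0, 1)^T — this equals column 9 of H (binary 1001), so error is at position 9.
Correct: flip bit 9 of r = 011010111010000 to get c = 011010110010000.


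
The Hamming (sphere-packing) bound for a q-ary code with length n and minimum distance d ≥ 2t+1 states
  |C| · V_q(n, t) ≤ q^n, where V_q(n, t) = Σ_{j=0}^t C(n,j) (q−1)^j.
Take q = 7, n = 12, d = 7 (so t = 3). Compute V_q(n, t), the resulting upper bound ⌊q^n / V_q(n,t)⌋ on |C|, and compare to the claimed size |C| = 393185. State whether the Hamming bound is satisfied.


V_q(n, t) = 49969, q^n = 13841287201, Hamming bound = 276997, |C| = 393185 > bound (violated).

Step 1: Compute V_q(n, t) = Σ_{j=0}^3 C(n, j) (q−1)^j.
  j = 0: C(12,0)·(6)^0 = 1·1 = 1.
  j = 1: C(12,1)·(6)^1 = 12·6 = 72.
  j = 2: C(12,2)·(6)^2 = 66·36 = 2376.
  j = 3: C(12,3)·(6)^3 = 220·216 = 47520.
  V_q(n, t) = 1 + 72 + 2376 + 47520 = 49969.
Step 2: q^n = 7^12 = 13841287201.
Step 3: Hamming bound ⌊q^n / V_q(n,t)⌋ = ⌊13841287201/49969⌋ = 276997.
Step 4: Compare |C| = 393185 to 276997: violated.
The claimed |C| lies above the Hamming bound, so no 7-ary code of length 12 with d ≥ 7 can have 393185 codewords.


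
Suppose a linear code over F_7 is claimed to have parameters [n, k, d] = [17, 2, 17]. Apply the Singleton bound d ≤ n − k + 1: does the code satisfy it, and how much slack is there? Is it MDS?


Singleton RHS = n − k + 1 = 16, slack = -1, bound violated (no such code; not MDS).

Singleton bound: d ≤ n − k + 1.
Here n = 17, k = 2, so n − k + 1 = 16.
Given d = 17, check d ≤ 16: NO.
Slack = (n − k + 1) − d = -1.
The slack is negative: d = 17 exceeds n − k + 1 = 16 by 1, so the Singleton bound is violated and no linear [17, 2, 17]_7 code can exist. In particular it is not MDS (MDS requires d = n − k + 1 exactly).
Description: the claimed parameters are [17, 2, 17]_7; such a code would be impossible (violates the Singleton bound).


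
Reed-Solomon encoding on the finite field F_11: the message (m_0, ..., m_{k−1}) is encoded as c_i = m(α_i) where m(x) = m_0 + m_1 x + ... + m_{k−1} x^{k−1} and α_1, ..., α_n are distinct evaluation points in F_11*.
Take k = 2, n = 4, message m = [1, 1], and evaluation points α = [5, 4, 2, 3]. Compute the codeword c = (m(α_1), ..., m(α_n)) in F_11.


c = [6, 5, 3, 4]

Message polynomial: m(x) = 1 + 1·x (mod 11).
For each evaluation point α_i, compute m(α_i) mod 11:
  α_1 = 5: Horner steps 1 → 6, so m(5) = 6.
  α_2 = 4: Horner steps 1 → 5, so m(4) = 5.
  α_3 = 2: Horner steps 1 → 3, so m(2) = 3.
  α_4 = 3: Horner steps 1 → 4, so m(3) = 4.
Codeword c = [6, 5, 3, 4] ∈ F_11^4.


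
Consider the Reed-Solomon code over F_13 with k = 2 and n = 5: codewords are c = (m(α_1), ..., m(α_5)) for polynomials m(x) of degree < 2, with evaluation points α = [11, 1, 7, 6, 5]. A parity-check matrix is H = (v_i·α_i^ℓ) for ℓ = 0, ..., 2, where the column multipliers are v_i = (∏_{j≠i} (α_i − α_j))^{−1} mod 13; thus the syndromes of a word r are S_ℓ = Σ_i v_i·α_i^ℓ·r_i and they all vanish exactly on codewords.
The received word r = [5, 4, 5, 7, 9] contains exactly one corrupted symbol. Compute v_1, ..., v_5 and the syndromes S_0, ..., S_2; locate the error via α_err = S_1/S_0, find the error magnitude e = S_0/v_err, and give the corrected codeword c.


S = (2, 9, 8), error at position 1, error magnitude e = 8, c = [10, 4, 5, 7, 9].

Step 1: column multipliers v_i = (∏_{j≠i}(α_i − α_j))^{−1} mod 13.
  i = 1 (α = 11): (11−1)(11−7)(11−6)(11−5) = 10·4·5·6 = 1200 ≡ 4, so v_1 = 4^{−1} = 10 (mod 13).
  i = 2 (α = 1): (1−11)(1−7)(1−6)(1−5) = (−10)·(−6)·(−5)·(−4) = 1200 ≡ 4, so v_2 = 4^{−1} = 10 (mod 13).
  i = 3 (α = 7): (7−11)(7−1)(7−6)(7−5) = (−4)·6·1·2 = −48 ≡ 4, so v_3 = 4^{−1} = 10 (mod 13).
  i = 4 (α = 6): (6−11)(6−1)(6−7)(6−5) = (−5)·5·(−1)·1 = 25 ≡ 12, so v_4 = 12^{−1} = 12 (mod 13).
  i = 5 (α = 5): (5−11)(5−1)(5−7)(5−6) = (−6)·4·(−2)·(−1) = −48 ≡ 4, so v_5 = 4^{−1} = 10 (mod 13).
  v = [10, 10, 10, 12, 10].
Step 2: syndromes of r = [5, 4, 5, 7, 9] (all sums mod 13).
  S_0 = Σ v_i r_i = 10·5 + 10·4 + 10·5 + 12·7 + 10·9 = 314 ≡ 2.
  S_1 = Σ v_i α_i r_i = 10·11·5 + 10·1·4 + 10·7·5 + 12·6·7 + 10·5·9 = 1894 ≡ 9.
  α_i^2 mod 13 = [4, 1, 10, 10, 12].
  S_2 = Σ v_i α_i^2 r_i = 10·4·5 + 10·1·4 + 10·10·5 + 12·10·7 + 10·12·9 = 2660 ≡ 8.
  S = (2, 9, 8) ≠ 0, so r is not a codeword (an error is present).
Step 3: locate the error. For a single error e at position i, S_ℓ = v_i·e·α_i^ℓ, so α_err = S_1/S_0.
  S_0^{−1} = 2^{−1} = 7 (mod 13), so α_err = 9·7 = 63 ≡ 11 = α_1. Error position i = 1.
  Consistency check: S_2/S_1 = 8·3 = 24 ≡ 11 = α_err ✓ (single-error assumption holds).
Step 4: error magnitude e = S_0/v_1 = S_0·∏_{j≠1}(α_1 − α_j) = 2·4 = 8 ≡ 8 (mod 13).
Step 5: correct position 1: c_1 = r_1 − e = 5 − 8 ≡ 10 (mod 13). Hence c = [10, 4, 5, 7, 9].
  Check: interpolating c through the α_i gives m(x) = 6 + 11·x (degree < 2) with m(α_i) = c_i for every i, so c is indeed a codeword.


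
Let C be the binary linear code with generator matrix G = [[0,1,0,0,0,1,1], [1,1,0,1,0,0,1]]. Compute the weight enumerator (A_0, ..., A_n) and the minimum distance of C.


Weight distribution: A_0 = 1, A_3 = 2, A_4 = 1. Minimum distance d = 3.

Enumerate all 2^2 = 4 messages m ∈ F_2^2.
For each, compute codeword c = mG in F_2^7, then tally its weight.
  m = 00 → c = 0000000, weight = 0.
  m = 10 → c = 0100011, weight = 3.
  m = 01 → c = 1101001, weight = 4.
  m = 11 → c = 1001010, weight = 3.
Tally weights:
  weight 0: 1 codewords.
  weight 3: 2 codewords.
  weight 4: 1 codewords.
Minimum distance d = smallest w > 0 with A_w > 0 = 3.
Sanity: Σ A_w = 4 = 2^2 = 4 ✓.


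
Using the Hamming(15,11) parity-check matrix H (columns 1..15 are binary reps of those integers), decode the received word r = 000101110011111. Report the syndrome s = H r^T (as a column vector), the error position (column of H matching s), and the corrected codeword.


s = (0, 1, 1, 0)^T, error position = 6, corrected codeword c = 000100110011111

Compute s = H r^T mod 2 one row at a time:
  s_1 = 1 + 0 + 0 + 1 + 1 + 1 + 1 + 1 = 6 ≡ 0 (mod 2).
  s_2 = 1 + 0 + 1 + 1 + 1 + 1 + 1 + 1 = 7 ≡ 1 (mod 2).
  s_3 = 0 + 0 + 1 + 1 + 0 + 1 + 1 + 1 = 5 ≡ 1 (mod 2).
  s_4 = 0 + 0 + 0 + 1 + 0 + 1 + 1 + 1 = 4 ≡ 0 (mod 2).
s = (0, 1, 1, 0)^T — this equals column 6 of H (binary 0110), so error is at position 6.
Correct: flip bit 6 of r = 000101110011111 to get c = 000100110011111.


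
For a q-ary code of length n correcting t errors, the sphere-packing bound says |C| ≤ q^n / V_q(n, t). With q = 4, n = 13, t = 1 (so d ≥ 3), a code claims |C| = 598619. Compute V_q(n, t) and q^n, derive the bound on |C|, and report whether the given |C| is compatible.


V_q(n, t) = 40, q^n = 67108864, Hamming bound = 1677721, |C| = 598619 ≤ bound (satisfied).

Step 1: Compute V_q(n, t) = Σ_{j=0}^1 C(n, j) (q−1)^j.
  j = 0: C(13,0)·(3)^0 = 1·1 = 1.
  j = 1: C(13,1)·(3)^1 = 13·3 = 39.
  V_q(n, t) = 1 + 39 = 40.
Step 2: q^n = 4^13 = 67108864.
Step 3: Hamming bound ⌊q^n / V_q(n,t)⌋ = ⌊67108864/40⌋ = 1677721.
Step 4: Compare |C| = 598619 to 1677721: satisfied.
The claimed |C| lies below the Hamming bound.


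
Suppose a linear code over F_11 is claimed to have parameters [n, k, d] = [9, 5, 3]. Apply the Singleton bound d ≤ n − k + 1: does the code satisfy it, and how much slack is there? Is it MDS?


Singleton RHS = n − k + 1 = 5, slack = 2, bound satisfied, not MDS.

Singleton bound: d ≤ n − k + 1.
Here n = 9, k = 5, so n − k + 1 = 5.
Given d = 3, check d ≤ 5: YES.
Slack = (n − k + 1) − d = 2.
The code is NOT MDS (slack = 2 > 0).
Description: the claimed parameters are [9, 5, 3]_11; such a code would be non-MDS.


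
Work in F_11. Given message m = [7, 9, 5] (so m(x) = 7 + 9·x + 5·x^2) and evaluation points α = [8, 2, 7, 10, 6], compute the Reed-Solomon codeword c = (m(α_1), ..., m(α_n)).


c = [3, 1, 7, 3, 10]

Message polynomial: m(x) = 7 + 9·x + 5·x^2 (mod 11).
For each evaluation point α_i, compute m(α_i) mod 11:
  α_1 = 8: Horner steps 5 → 5 → 3, so m(8) = 3.
  α_2 = 2: Horner steps 5 → 8 → 1, so m(2) = 1.
  α_3 = 7: Horner steps 5 → 0 → 7, so m(7) = 7.
  α_4 = 10: Horner steps 5 → 4 → 3, so m(10) = 3.
  α_5 = 6: Horner steps 5 → 6 → 10, so m(6) = 10.
Codeword c = [3, 1, 7, 3, 10] ∈ F_11^5.


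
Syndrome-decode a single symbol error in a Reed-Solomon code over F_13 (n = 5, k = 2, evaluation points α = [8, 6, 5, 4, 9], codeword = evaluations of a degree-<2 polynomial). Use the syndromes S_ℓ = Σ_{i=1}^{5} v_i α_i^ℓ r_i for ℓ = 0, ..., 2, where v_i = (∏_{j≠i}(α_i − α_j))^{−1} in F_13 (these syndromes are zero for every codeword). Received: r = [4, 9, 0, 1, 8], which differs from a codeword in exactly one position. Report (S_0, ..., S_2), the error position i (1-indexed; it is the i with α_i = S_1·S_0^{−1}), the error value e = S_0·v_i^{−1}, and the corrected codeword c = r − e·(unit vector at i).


S = (8, 1, 5), error at position 3, error magnitude e = 8, c = [4, 9, 5, 1, 8].

Step 1: column multipliers v_i = (∏_{j≠i}(α_i − α_j))^{−1} mod 13.
  i = 1 (α = 8): (8−6)(8−5)(8−4)(8−9) = 2·3·4·(−1) = −24 ≡ 2, so v_1 = 2^{−1} = 7 (mod 13).
  i = 2 (α = 6): (6−8)(6−5)(6−4)(6−9) = (−2)·1·2·(−3) = 12 ≡ 12, so v_2 = 12^{−1} = 12 (mod 13).
  i = 3 (α = 5): (5−8)(5−6)(5−4)(5−9) = (−3)·(−1)·1·(−4) = −12 ≡ 1, so v_3 = 1^{−1} = 1 (mod 13).
  i = 4 (α = 4): (4−8)(4−6)(4−5)(4−9) = (−4)·(−2)·(−1)·(−5) = 40 ≡ 1, so v_4 = 1^{−1} = 1 (mod 13).
  i = 5 (α = 9): (9−8)(9−6)(9−5)(9−4) = 1·3·4·5 = 60 ≡ 8, so v_5 = 8^{−1} = 5 (mod 13).
  v = [7, 12, 1, 1, 5].
Step 2: syndromes of r = [4, 9, 0, 1, 8] (all sums mod 13).
  S_0 = Σ v_i r_i = 7·4 + 12·9 + 1·0 + 1·1 + 5·8 = 177 ≡ 8.
  S_1 = Σ v_i α_i r_i = 7·8·4 + 12·6·9 + 1·5·0 + 1·4·1 + 5·9·8 = 1236 ≡ 1.
  α_i^2 mod 13 = [12, 10, 12, 3, 3].
  S_2 = Σ v_i α_i^2 r_i = 7·12·4 + 12·10·9 + 1·12·0 + 1·3·1 + 5·3·8 = 1539 ≡ 5.
  S = (8, 1, 5) ≠ 0, so r is not a codeword (an error is present).
Step 3: locate the error. For a single error e at position i, S_ℓ = v_i·e·α_i^ℓ, so α_err = S_1/S_0.
  S_0^{−1} = 8^{−1} = 5 (mod 13), so α_err = 1·5 = 5 ≡ 5 = α_3. Error position i = 3.
  Consistency check: S_2/S_1 = 5·1 = 5 ≡ 5 = α_err ✓ (single-error assumption holds).
Step 4: error magnitude e = S_0/v_3 = S_0·∏_{j≠3}(α_3 − α_j) = 8·1 = 8 ≡ 8 (mod 13).
Step 5: correct position 3: c_3 = r_3 − e = 0 − 8 ≡ 5 (mod 13). Hence c = [4, 9, 5, 1, 8].
  Check: interpolating c through the α_i gives m(x) = 11 + 4·x (degree < 2) with m(α_i) = c_i for every i, so c is indeed a codeword.


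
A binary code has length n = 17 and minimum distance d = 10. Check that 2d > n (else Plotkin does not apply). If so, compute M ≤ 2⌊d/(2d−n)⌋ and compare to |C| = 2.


Plotkin bound M ≤ 6; given |C| = 2 ≤ bound (satisfied).

Check applicability: 2d = 20, n = 17.
2d − n = 3 > 0, so Plotkin applies.
Compute d/(2d−n) = 10/3 ≈ 3.3333.
⌊d/(2d−n)⌋ = 3.
Plotkin bound: M ≤ 2·3 = 6.
Given |C| = 2, check: satisfied.
This |C| is below the Plotkin bound.


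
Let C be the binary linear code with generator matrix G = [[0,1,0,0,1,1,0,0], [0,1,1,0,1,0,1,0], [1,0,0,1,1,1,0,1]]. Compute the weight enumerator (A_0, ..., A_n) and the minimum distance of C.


Weight distribution: A_0 = 1, A_3 = 2, A_4 = 2, A_5 = 1, A_6 = 1, A_7 = 1. Minimum distance d = 3.

Enumerate all 2^3 = 8 messages m ∈ F_2^3.
For each, compute codeword c = mG in F_2^8, then tally its weight.
  m = 000 → c = 00000000, weight = 0.
  m = 100 → c = 01001100, weight = 3.
  m = 010 → c = 01101010, weight = 4.
  m = 110 → c = 00100110, weight = 3.
  m = 001 → c = 10011101, weight = 5.
  m = 101 → c = 11010001, weight = 4.
  m = 011 → c = 11110111, weight = 7.
  m = 111 → c = 10111011, weight = 6.
Tally weights:
  weight 0: 1 codewords.
  weight 3: 2 codewords.
  weight 4: 2 codewords.
  weight 5: 1 codewords.
  weight 6: 1 codewords.
  weight 7: 1 codewords.
Minimum distance d = smallest w > 0 with A_w > 0 = 3.
Sanity: Σ A_w = 8 = 2^3 = 8 ✓.


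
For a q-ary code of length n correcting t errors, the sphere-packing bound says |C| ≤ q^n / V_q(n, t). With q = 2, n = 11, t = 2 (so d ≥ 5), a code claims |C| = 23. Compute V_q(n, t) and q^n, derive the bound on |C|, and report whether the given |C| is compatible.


V_q(n, t) = 67, q^n = 2048, Hamming bound = 30, |C| = 23 ≤ bound (satisfied).

Step 1: Compute V_q(n, t) = Σ_{j=0}^2 C(n, j) (q−1)^j.
  j = 0: C(11,0)·(1)^0 = 1·1 = 1.
  j = 1: C(11,1)·(1)^1 = 11·1 = 11.
  j = 2: C(11,2)·(1)^2 = 55·1 = 55.
  V_q(n, t) = 1 + 11 + 55 = 67.
Step 2: q^n = 2^11 = 2048.
Step 3: Hamming bound ⌊q^n / V_q(n,t)⌋ = ⌊2048/67⌋ = 30.
Step 4: Compare |C| = 23 to 30: satisfied.
The claimed |C| lies below the Hamming bound.


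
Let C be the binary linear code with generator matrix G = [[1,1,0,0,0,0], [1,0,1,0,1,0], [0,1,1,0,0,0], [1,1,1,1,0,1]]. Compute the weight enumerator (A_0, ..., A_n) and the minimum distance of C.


Weight distribution: A_0 = 1, A_1 = 1, A_2 = 3, A_3 = 6, A_4 = 3, A_5 = 1, A_6 = 1. Minimum distance d = 1.

Enumerate all 2^4 = 16 messages m ∈ F_2^4.
For each, compute codeword c = mG in F_2^6, then tally its weight.
  m = 0000 → c = 000000, weight = 0.
  m = 1000 → c = 110000, weight = 2.
  m = 0100 → c = 101010, weight = 3.
  m = 1100 → c = 011010, weight = 3.
  m = 0010 → c = 011000, weight = 2.
  m = 1010 → c = 101000, weight = 2.
  m = 0110 → c = 110010, weight = 3.
  m = 1110 → c = 000010, weight = 1.
  m = 0001 → c = 111101, weight = 5.
  m = 1001 → c = 001101, weight = 3.
  m = 0101 → c = 010111, weight = 4.
  m = 1101 → c = 100111, weight = 4.
  m = 0011 → c = 100101, weight = 3.
  m = 1011 → c = 010101, weight = 3.
  m = 0111 → c = 001111, weight = 4.
  m = 1111 → c = 111111, weight = 6.
Tally weights:
  weight 0: 1 codewords.
  weight 1: 1 codewords.
  weight 2: 3 codewords.
  weight 3: 6 codewords.
  weight 4: 3 codewords.
  weight 5: 1 codewords.
  weight 6: 1 codewords.
Minimum distance d = smallest w > 0 with A_w > 0 = 1.
Sanity: Σ A_w = 16 = 2^4 = 16 ✓.


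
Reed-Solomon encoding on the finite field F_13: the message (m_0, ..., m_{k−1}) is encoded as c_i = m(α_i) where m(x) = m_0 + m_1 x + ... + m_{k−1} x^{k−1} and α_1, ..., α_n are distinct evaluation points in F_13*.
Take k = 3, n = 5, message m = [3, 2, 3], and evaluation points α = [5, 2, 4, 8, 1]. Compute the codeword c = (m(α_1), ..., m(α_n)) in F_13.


c = [10, 6, 7, 3, 8]

Message polynomial: m(x) = 3 + 2·x + 3·x^2 (mod 13).
For each evaluation point α_i, compute m(α_i) mod 13:
  α_1 = 5: Horner steps 3 → 4 → 10, so m(5) = 10.
  α_2 = 2: Horner steps 3 → 8 → 6, so m(2) = 6.
  α_3 = 4: Horner steps 3 → 1 → 7, so m(4) = 7.
  α_4 = 8: Horner steps 3 → 0 → 3, so m(8) = 3.
  α_5 = 1: Horner steps 3 → 5 → 8, so m(1) = 8.
Codeword c = [10, 6, 7, 3, 8] ∈ F_13^5.


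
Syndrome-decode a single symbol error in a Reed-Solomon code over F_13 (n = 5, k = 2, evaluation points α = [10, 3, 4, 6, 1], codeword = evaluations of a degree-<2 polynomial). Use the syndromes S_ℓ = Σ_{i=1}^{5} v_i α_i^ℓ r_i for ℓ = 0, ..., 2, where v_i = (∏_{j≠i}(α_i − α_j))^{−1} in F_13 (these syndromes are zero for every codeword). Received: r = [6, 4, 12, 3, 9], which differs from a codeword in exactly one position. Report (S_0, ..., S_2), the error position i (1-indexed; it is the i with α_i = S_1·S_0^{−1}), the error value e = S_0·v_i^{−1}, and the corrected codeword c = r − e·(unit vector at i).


S = (3, 12, 9), error at position 3, error magnitude e = 4, c = [6, 4, 8, 3, 9].

Step 1: column multipliers v_i = (∏_{j≠i}(α_i − α_j))^{−1} mod 13.
  i = 1 (α = 10): (10−3)(10−4)(10−6)(10−1) = 7·6·4·9 = 1512 ≡ 4, so v_1 = 4^{−1} = 10 (mod 13).
  i = 2 (α = 3): (3−10)(3−4)(3−6)(3−1) = (−7)·(−1)·(−3)·2 = −42 ≡ 10, so v_2 = 10^{−1} = 4 (mod 13).
  i = 3 (α = 4): (4−10)(4−3)(4−6)(4−1) = (−6)·1·(−2)·3 = 36 ≡ 10, so v_3 = 10^{−1} = 4 (mod 13).
  i = 4 (α = 6): (6−10)(6−3)(6−4)(6−1) = (−4)·3·2·5 = −120 ≡ 10, so v_4 = 10^{−1} = 4 (mod 13).
  i = 5 (α = 1): (1−10)(1−3)(1−4)(1−6) = (−9)·(−2)·(−3)·(−5) = 270 ≡ 10, so v_5 = 10^{−1} = 4 (mod 13).
  v = [10, 4, 4, 4, 4].
Step 2: syndromes of r = [6, 4, 12, 3, 9] (all sums mod 13).
  S_0 = Σ v_i r_i = 10·6 + 4·4 + 4·12 + 4·3 + 4·9 = 172 ≡ 3.
  S_1 = Σ v_i α_i r_i = 10·10·6 + 4·3·4 + 4·4·12 + 4·6·3 + 4·1·9 = 948 ≡ 12.
  α_i^2 mod 13 = [9, 9, 3, 10, 1].
  S_2 = Σ v_i α_i^2 r_i = 10·9·6 + 4·9·4 + 4·3·12 + 4·10·3 + 4·1·9 = 984 ≡ 9.
  S = (3, 12, 9) ≠ 0, so r is not a codeword (an error is present).
Step 3: locate the error. For a single error e at position i, S_ℓ = v_i·e·α_i^ℓ, so α_err = S_1/S_0.
  S_0^{−1} = 3^{−1} = 9 (mod 13), so α_err = 12·9 = 108 ≡ 4 = α_3. Error position i = 3.
  Consistency check: S_2/S_1 = 9·12 = 108 ≡ 4 = α_err ✓ (single-error assumption holds).
Step 4: error magnitude e = S_0/v_3 = S_0·∏_{j≠3}(α_3 − α_j) = 3·10 = 30 ≡ 4 (mod 13).
Step 5: correct position 3: c_3 = r_3 − e = 12 − 4 ≡ 8 (mod 13). Hence c = [6, 4, 8, 3, 9].
  Check: interpolating c through the α_i gives m(x) = 5 + 4·x (degree < 2) with m(α_i) = c_i for every i, so c is indeed a codeword.


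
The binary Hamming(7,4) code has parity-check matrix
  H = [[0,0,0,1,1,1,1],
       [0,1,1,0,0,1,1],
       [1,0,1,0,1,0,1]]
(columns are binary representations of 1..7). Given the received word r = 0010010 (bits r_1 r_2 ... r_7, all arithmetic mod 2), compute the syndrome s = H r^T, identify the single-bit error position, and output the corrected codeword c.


s = (1, 0, 1)^T, error position = 5, corrected codeword c = 0010110

Compute s = H r^T mod 2 one row at a time:
  s_1 = 0 + 0 + 1 + 0 = 1 ≡ 1 (mod 2).
  s_2 = 0 + 1 + 1 + 0 = 2 ≡ 0 (mod 2).
  s_3 = 0 + 1 + 0 + 0 = 1 ≡ 1 (mod 2).
s = (1, 0, 1)^T — this equals column 5 of H (binary 101), so error is at position 5.
Correct: flip bit 5 of r = 0010010 to get c = 0010110.


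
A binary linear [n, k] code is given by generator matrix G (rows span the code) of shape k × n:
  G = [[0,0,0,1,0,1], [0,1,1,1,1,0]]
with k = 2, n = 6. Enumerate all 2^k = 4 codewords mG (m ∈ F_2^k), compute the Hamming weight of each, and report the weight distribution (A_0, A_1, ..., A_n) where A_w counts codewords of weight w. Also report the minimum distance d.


Weight distribution: A_0 = 1, A_2 = 1, A_4 = 2. Minimum distance d = 2.

Enumerate all 2^2 = 4 messages m ∈ F_2^2.
For each, compute codeword c = mG in F_2^6, then tally its weight.
  m = 00 → c = 000000, weight = 0.
  m = 10 → c = 000101, weight = 2.
  m = 01 → c = 011110, weight = 4.
  m = 11 → c = 011011, weight = 4.
Tally weights:
  weight 0: 1 codewords.
  weight 2: 1 codewords.
  weight 4: 2 codewords.
Minimum distance d = smallest w > 0 with A_w > 0 = 2.
Sanity: Σ A_w = 4 = 2^2 = 4 ✓.


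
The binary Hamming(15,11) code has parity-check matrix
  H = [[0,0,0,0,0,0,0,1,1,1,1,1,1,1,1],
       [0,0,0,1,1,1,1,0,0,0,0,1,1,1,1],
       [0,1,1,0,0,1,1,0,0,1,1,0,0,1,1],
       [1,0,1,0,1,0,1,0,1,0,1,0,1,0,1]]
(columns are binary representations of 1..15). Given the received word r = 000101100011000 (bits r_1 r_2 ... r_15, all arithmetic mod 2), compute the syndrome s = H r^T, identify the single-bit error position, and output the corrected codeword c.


s = (0, 0, 1, 0)^T, error position = 2, corrected codeword c = 010101100011000

Compute s = H r^T mod 2 one row at a time:
  s_1 = 0 + 0 + 0 + 1 + 1 + 0 + 0 + 0 = 2 ≡ 0 (mod 2).
  s_2 = 1 + 0 + 1 + 1 + 1 + 0 + 0 + 0 = 4 ≡ 0 (mod 2).
  s_3 = 0 + 0 + 1 + 1 + 0 + 1 + 0 + 0 = 3 ≡ 1 (mod 2).
  s_4 = 0 + 0 + 0 + 1 + 0 + 1 + 0 + 0 = 2 ≡ 0 (mod 2).
s = (0, 0, 1, 0)^T — this equals column 2 of H (binary 0010), so error is at position 2.
Correct: flip bit 2 of r = 000101100011000 to get c = 010101100011000.


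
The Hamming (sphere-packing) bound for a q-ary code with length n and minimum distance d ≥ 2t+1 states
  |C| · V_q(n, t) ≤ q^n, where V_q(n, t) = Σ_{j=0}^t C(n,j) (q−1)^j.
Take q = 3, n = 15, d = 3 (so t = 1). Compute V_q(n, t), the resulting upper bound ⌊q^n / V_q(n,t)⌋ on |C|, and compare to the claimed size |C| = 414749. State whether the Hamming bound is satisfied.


V_q(n, t) = 31, q^n = 14348907, Hamming bound = 462867, |C| = 414749 ≤ bound (satisfied).

Step 1: Compute V_q(n, t) = Σ_{j=0}^1 C(n, j) (q−1)^j.
  j = 0: C(15,0)·(2)^0 = 1·1 = 1.
  j = 1: C(15,1)·(2)^1 = 15·2 = 30.
  V_q(n, t) = 1 + 30 = 31.
Step 2: q^n = 3^15 = 14348907.
Step 3: Hamming bound ⌊q^n / V_q(n,t)⌋ = ⌊14348907/31⌋ = 462867.
Step 4: Compare |C| = 414749 to 462867: satisfied.
The claimed |C| lies below the Hamming bound.


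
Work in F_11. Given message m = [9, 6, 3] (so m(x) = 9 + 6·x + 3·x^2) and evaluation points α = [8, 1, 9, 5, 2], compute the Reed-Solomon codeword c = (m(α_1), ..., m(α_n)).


c = [7, 7, 9, 4, 0]

Message polynomial: m(x) = 9 + 6·x + 3·x^2 (mod 11).
For each evaluation point α_i, compute m(α_i) mod 11:
  α_1 = 8: Horner steps 3 → 8 → 7, so m(8) = 7.
  α_2 = 1: Horner steps 3 → 9 → 7, so m(1) = 7.
  α_3 = 9: Horner steps 3 → 0 → 9, so m(9) = 9.
  α_4 = 5: Horner steps 3 → 10 → 4, so m(5) = 4.
  α_5 = 2: Horner steps 3 → 1 → 0, so m(2) = 0.
Codeword c = [7, 7, 9, 4, 0] ∈ F_11^5.


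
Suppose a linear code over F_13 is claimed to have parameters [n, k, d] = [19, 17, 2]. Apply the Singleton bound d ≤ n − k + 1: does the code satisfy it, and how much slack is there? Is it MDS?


Singleton RHS = n − k + 1 = 3, slack = 1, bound satisfied, not MDS.

Singleton bound: d ≤ n − k + 1.
Here n = 19, k = 17, so n − k + 1 = 3.
Given d = 2, check d ≤ 3: YES.
Slack = (n − k + 1) − d = 1.
The code is NOT MDS (slack = 1 > 0).
Description: the claimed parameters are [19, 17, 2]_13; such a code would be non-MDS.


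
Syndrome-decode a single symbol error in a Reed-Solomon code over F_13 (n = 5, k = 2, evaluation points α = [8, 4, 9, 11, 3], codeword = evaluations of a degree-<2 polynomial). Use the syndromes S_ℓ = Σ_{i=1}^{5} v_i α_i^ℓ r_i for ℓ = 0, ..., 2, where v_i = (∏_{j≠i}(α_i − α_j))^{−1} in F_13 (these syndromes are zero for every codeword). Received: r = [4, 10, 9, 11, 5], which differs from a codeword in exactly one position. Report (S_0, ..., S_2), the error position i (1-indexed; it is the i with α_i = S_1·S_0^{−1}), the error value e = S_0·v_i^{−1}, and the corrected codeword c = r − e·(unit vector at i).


S = (4, 5, 3), error at position 4, error magnitude e = 5, c = [4, 10, 9, 6, 5].

Step 1: column multipliers v_i = (∏_{j≠i}(α_i − α_j))^{−1} mod 13.
  i = 1 (α = 8): (8−4)(8−9)(8−11)(8−3) = 4·(−1)·(−3)·5 = 60 ≡ 8, so v_1 = 8^{−1} = 5 (mod 13).
  i = 2 (α = 4): (4−8)(4−9)(4−11)(4−3) = (−4)·(−5)·(−7)·1 = −140 ≡ 3, so v_2 = 3^{−1} = 9 (mod 13).
  i = 3 (α = 9): (9−8)(9−4)(9−11)(9−3) = 1·5·(−2)·6 = −60 ≡ 5, so v_3 = 5^{−1} = 8 (mod 13).
  i = 4 (α = 11): (11−8)(11−4)(11−9)(11−3) = 3·7·2·8 = 336 ≡ 11, so v_4 = 11^{−1} = 6 (mod 13).
  i = 5 (α = 3): (3−8)(3−4)(3−9)(3−11) = (−5)·(−1)·(−6)·(−8) = 240 ≡ 6, so v_5 = 6^{−1} = 11 (mod 13).
  v = [5, 9, 8, 6, 11].
Step 2: syndromes of r = [4, 10, 9, 11, 5] (all sums mod 13).
  S_0 = Σ v_i r_i = 5·4 + 9·10 + 8·9 + 6·11 + 11·5 = 303 ≡ 4.
  S_1 = Σ v_i α_i r_i = 5·8·4 + 9·4·10 + 8·9·9 + 6·11·11 + 11·3·5 = 2059 ≡ 5.
  α_i^2 mod 13 = [12, 3, 3, 4, 9].
  S_2 = Σ v_i α_i^2 r_i = 5·12·4 + 9·3·10 + 8·3·9 + 6·4·11 + 11·9·5 = 1485 ≡ 3.
  S = (4, 5, 3) ≠ 0, so r is not a codeword (an error is present).
Step 3: locate the error. For a single error e at position i, S_ℓ = v_i·e·α_i^ℓ, so α_err = S_1/S_0.
  S_0^{−1} = 4^{−1} = 10 (mod 13), so α_err = 5·10 = 50 ≡ 11 = α_4. Error position i = 4.
  Consistency check: S_2/S_1 = 3·8 = 24 ≡ 11 = α_err ✓ (single-error assumption holds).
Step 4: error magnitude e = S_0/v_4 = S_0·∏_{j≠4}(α_4 − α_j) = 4·11 = 44 ≡ 5 (mod 13).
Step 5: correct position 4: c_4 = r_4 − e = 11 − 5 ≡ 6 (mod 13). Hence c = [4, 10, 9, 6, 5].
  Check: interpolating c through the α_i gives m(x) = 3 + 5·x (degree < 2) with m(α_i) = c_i for every i, so c is indeed a codeword.


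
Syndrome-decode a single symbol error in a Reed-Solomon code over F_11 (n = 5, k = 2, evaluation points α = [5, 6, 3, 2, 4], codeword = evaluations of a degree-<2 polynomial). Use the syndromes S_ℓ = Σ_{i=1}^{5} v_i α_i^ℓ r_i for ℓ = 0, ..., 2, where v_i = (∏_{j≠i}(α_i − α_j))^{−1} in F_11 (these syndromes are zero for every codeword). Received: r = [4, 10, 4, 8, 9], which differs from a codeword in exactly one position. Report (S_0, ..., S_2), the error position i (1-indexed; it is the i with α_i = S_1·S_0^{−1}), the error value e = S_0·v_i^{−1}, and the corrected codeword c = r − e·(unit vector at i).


S = (9, 5, 4), error at position 3, error magnitude e = 1, c = [4, 10, 3, 8, 9].

Step 1: column multipliers v_i = (∏_{j≠i}(α_i − α_j))^{−1} mod 11.
  i = 1 (α = 5): (5−6)(5−3)(5−2)(5−4) = (−1)·2·3·1 = −6 ≡ 5, so v_1 = 5^{−1} = 9 (mod 11).
  i = 2 (α = 6): (6−5)(6−3)(6−2)(6−4) = 1·3·4·2 = 24 ≡ 2, so v_2 = 2^{−1} = 6 (mod 11).
  i = 3 (α = 3): (3−5)(3−6)(3−2)(3−4) = (−2)·(−3)·1·(−1) = −6 ≡ 5, so v_3 = 5^{−1} = 9 (mod 11).
  i = 4 (α = 2): (2−5)(2−6)(2−3)(2−4) = (−3)·(−4)·(−1)·(−2) = 24 ≡ 2, so v_4 = 2^{−1} = 6 (mod 11).
  i = 5 (α = 4): (4−5)(4−6)(4−3)(4−2) = (−1)·(−2)·1·2 = 4 ≡ 4, so v_5 = 4^{−1} = 3 (mod 11).
  v = [9, 6, 9, 6, 3].
Step 2: syndromes of r = [4, 10, 4, 8, 9] (all sums mod 11).
  S_0 = Σ v_i r_i = 9·4 + 6·10 + 9·4 + 6·8 + 3·9 = 207 ≡ 9.
  S_1 = Σ v_i α_i r_i = 9·5·4 + 6·6·10 + 9·3·4 + 6·2·8 + 3·4·9 = 852 ≡ 5.
  α_i^2 mod 11 = [3, 3, 9, 4, 5].
  S_2 = Σ v_i α_i^2 r_i = 9·3·4 + 6·3·10 + 9·9·4 + 6·4·8 + 3·5·9 = 939 ≡ 4.
  S = (9, 5, 4) ≠ 0, so r is not a codeword (an error is present).
Step 3: locate the error. For a single error e at position i, S_ℓ = v_i·e·α_i^ℓ, so α_err = S_1/S_0.
  S_0^{−1} = 9^{−1} = 5 (mod 11), so α_err = 5·5 = 25 ≡ 3 = α_3. Error position i = 3.
  Consistency check: S_2/S_1 = 4·9 = 36 ≡ 3 = α_err ✓ (single-error assumption holds).
Step 4: error magnitude e = S_0/v_3 = S_0·∏_{j≠3}(α_3 − α_j) = 9·5 = 45 ≡ 1 (mod 11).
Step 5: correct position 3: c_3 = r_3 − e = 4 − 1 ≡ 3 (mod 11). Hence c = [4, 10, 3, 8, 9].
  Check: interpolating c through the α_i gives m(x) = 7 + 6·x (degree < 2) with m(α_i) = c_i for every i, so c is indeed a codeword.


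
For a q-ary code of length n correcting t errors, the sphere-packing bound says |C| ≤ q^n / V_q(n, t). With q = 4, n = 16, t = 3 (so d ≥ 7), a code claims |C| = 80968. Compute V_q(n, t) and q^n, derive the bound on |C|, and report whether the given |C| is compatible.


V_q(n, t) = 16249, q^n = 4294967296, Hamming bound = 264321, |C| = 80968 ≤ bound (satisfied).

Step 1: Compute V_q(n, t) = Σ_{j=0}^3 C(n, j) (q−1)^j.
  j = 0: C(16,0)·(3)^0 = 1·1 = 1.
  j = 1: C(16,1)·(3)^1 = 16·3 = 48.
  j = 2: C(16,2)·(3)^2 = 120·9 = 1080.
  j = 3: C(16,3)·(3)^3 = 560·27 = 15120.
  V_q(n, t) = 1 + 48 + 1080 + 15120 = 16249.
Step 2: q^n = 4^16 = 4294967296.
Step 3: Hamming bound ⌊q^n / V_q(n,t)⌋ = ⌊4294967296/16249⌋ = 264321.
Step 4: Compare |C| = 80968 to 264321: satisfied.
The claimed |C| lies below the Hamming bound.


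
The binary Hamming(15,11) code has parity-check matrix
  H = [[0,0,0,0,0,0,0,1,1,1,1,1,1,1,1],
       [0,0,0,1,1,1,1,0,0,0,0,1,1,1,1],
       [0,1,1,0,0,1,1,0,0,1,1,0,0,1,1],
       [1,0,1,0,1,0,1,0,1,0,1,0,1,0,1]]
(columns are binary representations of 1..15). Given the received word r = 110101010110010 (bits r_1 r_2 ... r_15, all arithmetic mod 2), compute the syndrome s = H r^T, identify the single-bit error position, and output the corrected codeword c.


s = (0, 1, 1, 0)^T, error position = 6, corrected codeword c = 110100010110010

Compute s = H r^T mod 2 one row at a time:
  s_1 = 1 + 0 + 1 + 1 + 0 + 0 + 1 + 0 = 4 ≡ 0 (mod 2).
  s_2 = 1 + 0 + 1 + 0 + 0 + 0 + 1 + 0 = 3 ≡ 1 (mod 2).
  s_3 = 1 + 0 + 1 + 0 + 1 + 1 + 1 + 0 = 5 ≡ 1 (mod 2).
  s_4 = 1 + 0 + 0 + 0 + 0 + 1 + 0 + 0 = 2 ≡ 0 (mod 2).
s = (0, 1, 1, 0)^T — this equals column 6 of H (binary 0110), so error is at position 6.
Correct: flip bit 6 of r = 110101010110010 to get c = 110100010110010.


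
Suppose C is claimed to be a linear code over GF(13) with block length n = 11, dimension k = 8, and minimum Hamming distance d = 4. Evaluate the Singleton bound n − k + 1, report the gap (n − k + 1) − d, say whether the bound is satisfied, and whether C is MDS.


Singleton RHS = n − k + 1 = 4, slack = 0, bound satisfied, MDS.

Singleton bound: d ≤ n − k + 1.
Here n = 11, k = 8, so n − k + 1 = 4.
Given d = 4, check d ≤ 4: YES.
Slack = (n − k + 1) − d = 0.
The code is MDS (slack = 0).
Description: the claimed parameters are [11, 8, 4]_13; such a code would be MDS (meets Singleton bound).


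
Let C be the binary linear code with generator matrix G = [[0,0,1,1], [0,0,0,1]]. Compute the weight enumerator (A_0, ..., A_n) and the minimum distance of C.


Weight distribution: A_0 = 1, A_1 = 2, A_2 = 1. Minimum distance d = 1.

Enumerate all 2^2 = 4 messages m ∈ F_2^2.
For each, compute codeword c = mG in F_2^4, then tally its weight.
  m = 00 → c = 0000, weight = 0.
  m = 10 → c = 0011, weight = 2.
  m = 01 → c = 0001, weight = 1.
  m = 11 → c = 0010, weight = 1.
Tally weights:
  weight 0: 1 codewords.
  weight 1: 2 codewords.
  weight 2: 1 codewords.
Minimum distance d = smallest w > 0 with A_w > 0 = 1.
Sanity: Σ A_w = 4 = 2^2 = 4 ✓.


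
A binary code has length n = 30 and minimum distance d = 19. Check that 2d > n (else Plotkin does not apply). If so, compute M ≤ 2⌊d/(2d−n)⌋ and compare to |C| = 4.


Plotkin bound M ≤ 4; given |C| = 4 ≤ bound (satisfied).

Check applicability: 2d = 38, n = 30.
2d − n = 8 > 0, so Plotkin applies.
Compute d/(2d−n) = 19/8 ≈ 2.3750.
⌊d/(2d−n)⌋ = 2.
Plotkin bound: M ≤ 2·2 = 4.
Given |C| = 4, check: satisfied.
This |C| is at the Plotkin bound.


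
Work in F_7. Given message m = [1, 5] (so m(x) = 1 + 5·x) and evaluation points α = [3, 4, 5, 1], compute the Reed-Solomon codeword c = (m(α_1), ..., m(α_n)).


c = [2, 0, 5, 6]

Message polynomial: m(x) = 1 + 5·x (mod 7).
For each evaluation point α_i, compute m(α_i) mod 7:
  α_1 = 3: Horner steps 5 → 2, so m(3) = 2.
  α_2 = 4: Horner steps 5 → 0, so m(4) = 0.
  α_3 = 5: Horner steps 5 → 5, so m(5) = 5.
  α_4 = 1: Horner steps 5 → 6, so m(1) = 6.
Codeword c = [2, 0, 5, 6] ∈ F_7^4.


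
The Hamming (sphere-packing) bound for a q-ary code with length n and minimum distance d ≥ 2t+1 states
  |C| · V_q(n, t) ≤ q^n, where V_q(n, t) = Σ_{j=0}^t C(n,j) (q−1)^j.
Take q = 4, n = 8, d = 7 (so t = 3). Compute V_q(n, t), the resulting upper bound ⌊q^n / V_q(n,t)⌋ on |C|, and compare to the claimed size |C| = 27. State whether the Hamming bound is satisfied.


V_q(n, t) = 1789, q^n = 65536, Hamming bound = 36, |C| = 27 ≤ bound (satisfied).

Step 1: Compute V_q(n, t) = Σ_{j=0}^3 C(n, j) (q−1)^j.
  j = 0: C(8,0)·(3)^0 = 1·1 = 1.
  j = 1: C(8,1)·(3)^1 = 8·3 = 24.
  j = 2: C(8,2)·(3)^2 = 28·9 = 252.
  j = 3: C(8,3)·(3)^3 = 56·27 = 1512.
  V_q(n, t) = 1 + 24 + 252 + 1512 = 1789.
Step 2: q^n = 4^8 = 65536.
Step 3: Hamming bound ⌊q^n / V_q(n,t)⌋ = ⌊65536/1789⌋ = 36.
Step 4: Compare |C| = 27 to 36: satisfied.
The claimed |C| lies below the Hamming bound.
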